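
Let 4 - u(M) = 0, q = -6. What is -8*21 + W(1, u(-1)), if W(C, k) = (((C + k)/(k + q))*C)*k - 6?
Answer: -184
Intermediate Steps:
u(M) = 4 (u(M) = 4 - 1*0 = 4 + 0 = 4)
W(C, k) = -6 + C*k*(C + k)/(-6 + k) (W(C, k) = (((C + k)/(k - 6))*C)*k - 6 = (((C + k)/(-6 + k))*C)*k - 6 = (C*(C + k)/(-6 + k))*k - 6 = C*k*(C + k)/(-6 + k) - 6 = -6 + C*k*(C + k)/(-6 + k))
-8*21 + W(1, u(-1)) = -8*21 + (36 - 6*4 + 1*4**2 + 4*1**2)/(-6 + 4) = -168 + (36 - 24 + 1*16 + 4*1)/(-2) = -168 - (36 - 24 + 16 + 4)/2 = -168 - 1/2*32 = -168 - 16 = -184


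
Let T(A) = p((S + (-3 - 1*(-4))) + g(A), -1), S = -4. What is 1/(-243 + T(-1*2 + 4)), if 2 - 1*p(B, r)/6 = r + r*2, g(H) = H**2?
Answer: -1/213 ≈ -0.0046948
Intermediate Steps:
p(B, r) = 12 - 18*r (p(B, r) = 12 - 6*(r + r*2) = 12 - 6*(r + 2*r) = 12 - 18*r)
T(A) = 30 (T(A) = 12 - 18*(-1) = 12 + 18 = 30)
1/(-243 + T(-1*2 + 4)) = 1/(-243 + 30) = 1/(-213) = -1/213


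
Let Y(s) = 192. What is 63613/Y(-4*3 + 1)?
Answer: 63613/192 ≈ 331.32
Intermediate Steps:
63613/Y(-4*3 + 1) = 63613/192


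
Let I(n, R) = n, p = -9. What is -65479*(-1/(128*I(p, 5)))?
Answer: -65479/1152 ≈ -56.839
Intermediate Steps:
-65479*(-1/(128*I(p, 5))) = -65479/((-9*(-128))) = -65479/1152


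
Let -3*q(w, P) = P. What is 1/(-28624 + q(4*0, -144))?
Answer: -1/28576 ≈ -3.4994e-5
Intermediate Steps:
q(w, P) = -P/3
1/(-28624 + q(4*0, -144)) = 1/(-28624 - 1/3*(-144)) = 1/(-28624 + 48) = 1/(-28576) = -1/28576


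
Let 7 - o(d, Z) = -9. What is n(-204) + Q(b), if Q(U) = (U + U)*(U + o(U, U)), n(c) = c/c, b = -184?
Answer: 61825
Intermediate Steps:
n(c) = 1
o(d, Z) = 16 (o(d, Z) = 7 - 1*(-9) = 7 + 9 = 16)
Q(U) = 2*U*(16 + U) (Q(U) = (U + U)*(U + 16) = (2*U)*(16 + U) = 2*U*(16 + U))
n(-204) + Q(b) = 1 + 2*(-184)*(16 - 184) = 1 + 2*(-184)*(-168) = 1 + 61824 = 61825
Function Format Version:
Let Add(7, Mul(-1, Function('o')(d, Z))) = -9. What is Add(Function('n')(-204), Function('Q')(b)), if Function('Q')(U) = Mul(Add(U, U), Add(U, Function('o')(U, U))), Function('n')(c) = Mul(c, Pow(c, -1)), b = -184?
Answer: 61825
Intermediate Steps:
Function('n')(c) = 1
Function('o')(d, Z) = 16 (Function('o')(d, Z) = Add(7, Mul(-1, -9)) = Add(7, 9) = 16)
Function('Q')(U) = Mul(2, U, Add(16, U)) (Function('Q')(U) = Mul(Add(U, U), Add(U, 16)) = Mul(Mul(2, U), Add(16, U)) = Mul(2, U, Add(16, U)))
Add(Function('n')(-204), Function('Q')(b)) = Add(1, Mul(2, -184, Add(16, -184))) = Add(1, Mul(2, -184, -168)) = Add(1, 61824) = 61825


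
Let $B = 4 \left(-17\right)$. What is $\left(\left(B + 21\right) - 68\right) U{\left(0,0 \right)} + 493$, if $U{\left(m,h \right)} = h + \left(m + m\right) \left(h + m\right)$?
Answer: $493$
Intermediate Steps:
$B = -68$
$U{\left(m,h \right)} = h + 2 m \left(h + m\right)$
$\left(\left(B + 21\right) - 68\right) U{\left(0,0 \right)} + 493 = \left(\left(-68 + 21\right) - 68\right) \left(0 + 2 \cdot 0^{2} + 2 \cdot 0 \cdot 0\right) + 493 = \left(-47 - 68\right) \left(0 + 2 \cdot 0 + 0\right) + 493 = - 115 \left(0 + 0 + 0\right) + 493 = \left(-115\right) 0 + 493 = 0 + 493 = 493$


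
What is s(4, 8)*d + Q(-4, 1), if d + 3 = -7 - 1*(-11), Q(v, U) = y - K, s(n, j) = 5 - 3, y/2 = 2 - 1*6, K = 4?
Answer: -10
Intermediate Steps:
y = -8 (y = 2*(2 - 1*6) = 2*(2 - 6) = 2*(-4) = -8)
s(n, j) = 2
Q(v, U) = -12 (Q(v, U) = -8 - 1*4 = -8 - 4 = -12)
d = 1 (d = -3 + (-7 - 1*(-11)) = -3 + (-7 + 11) = -3 + 4 = 1)
s(4, 8)*d + Q(-4, 1) = 2*1 - 12 = 2 - 12 = -10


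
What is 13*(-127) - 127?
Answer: -1778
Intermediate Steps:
13*(-127) - 127 = -1651 - 127 = -1778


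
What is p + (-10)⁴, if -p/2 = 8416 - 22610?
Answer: 38388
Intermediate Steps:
p = 28388 (p = -2*(8416 - 22610) = -2*(-14194) = 28388)
p + (-10)⁴ = 28388 + (-10)⁴ = 28388 + 10000 = 38388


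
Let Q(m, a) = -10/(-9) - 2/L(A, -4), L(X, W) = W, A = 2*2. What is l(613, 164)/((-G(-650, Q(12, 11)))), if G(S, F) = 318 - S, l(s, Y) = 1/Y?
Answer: -1/158752 ≈ -6.2991e-6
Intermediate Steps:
A = 4
Q(m, a) = 29/18 (Q(m, a) = -10/(-9) - 2/(-4) = -10*(-⅑) - 2*(-¼) = 10/9 + ½ = 29/18)
l(613, 164)/((-G(-650, Q(12, 11)))) = 1/(164*((-(318 - 1*(-650))))) = 1/(164*((-(318 + 650)))) = 1/(164*((-1*968))) = (1/164)/(-968) = (1/164)*(-1/968) = -1/158752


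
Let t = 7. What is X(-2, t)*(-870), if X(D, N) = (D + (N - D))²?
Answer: -42630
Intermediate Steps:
X(D, N) = N²
X(-2, t)*(-870) = 7²*(-870) = 49*(-870) = -42630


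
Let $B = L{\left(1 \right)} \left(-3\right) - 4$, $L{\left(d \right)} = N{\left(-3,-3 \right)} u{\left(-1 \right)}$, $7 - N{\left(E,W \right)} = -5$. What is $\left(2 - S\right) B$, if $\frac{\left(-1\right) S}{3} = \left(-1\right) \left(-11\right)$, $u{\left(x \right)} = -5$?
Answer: $6160$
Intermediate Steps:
$N{\left(E,W \right)} = 12$ ($N{\left(E,W \right)} = 7 - -5 = 7 + 5 = 12$)
$S = -33$ ($S = - 3 \left(\left(-1\right) \left(-11\right)\right) = \left(-3\right) 11 = -33$)
$L{\left(d \right)} = -60$ ($L{\left(d \right)} = 12 \left(-5\right) = -60$)
$B = 176$ ($B = \left(-60\right) \left(-3\right) - 4 = 180 - 4 = 176$)
$\left(2 - S\right) B = \left(2 - -33\right) 176 = \left(2 + 33\right) 176 = 35 \cdot 176 = 6160$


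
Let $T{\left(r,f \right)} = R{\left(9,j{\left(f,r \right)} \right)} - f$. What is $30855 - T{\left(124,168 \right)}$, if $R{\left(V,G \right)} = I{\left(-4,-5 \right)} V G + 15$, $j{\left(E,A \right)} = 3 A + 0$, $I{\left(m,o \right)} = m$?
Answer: $44400$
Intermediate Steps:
$j{\left(E,A \right)} = 3 A$
$R{\left(V,G \right)} = 15 - 4 G V$ ($R{\left(V,G \right)} = - 4 V G + 15 = - 4 G V + 15 = 15 - 4 G V$)
$T{\left(r,f \right)} = 15 - f - 108 r$ ($T{\left(r,f \right)} = \left(15 - 4 \cdot 3 r 9\right) - f = \left(15 - 108 r\right) - f = 15 - f - 108 r$)
$30855 - T{\left(124,168 \right)} = 30855 - \left(15 - 168 - 13392\right) = 30855 - -13545 = 30855 + 13545 = 44400$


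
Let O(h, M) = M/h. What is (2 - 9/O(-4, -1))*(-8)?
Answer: 272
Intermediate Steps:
(2 - 9/O(-4, -1))*(-8) = (2 - 9/((-1/(-4))))*(-8) = (2 - 9/((-1*(-¼))))*(-8) = (2 - 9/¼)*(-8) = (2 - 9*4)*(-8) = (2 - 36)*(-8) = -34*(-8) = 272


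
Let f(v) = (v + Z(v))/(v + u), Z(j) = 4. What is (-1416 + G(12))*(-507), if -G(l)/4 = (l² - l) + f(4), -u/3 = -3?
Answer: 986856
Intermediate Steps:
u = 9 (u = -3*(-3) = 9)
f(v) = (4 + v)/(9 + v) (f(v) = (v + 4)/(v + 9) = (4 + v)/(9 + v))
G(l) = -32/13 - 4*l² + 4*l (G(l) = -4*((l² - l) + (4 + 4)/(9 + 4)) = -4*((l² - l) + 8/13) = -4*(8/13 + l² - l) = -32/13 - 4*l² + 4*l)
(-1416 + G(12))*(-507) = (-1416 + (-32/13 - 4*12² + 4*12))*(-507) = (-1416 + (-32/13 - 4*144 + 48))*(-507) = (-1416 + (-32/13 - 576 + 48))*(-507) = (-1416 - 6896/13)*(-507) = -25304/13*(-507) = 986856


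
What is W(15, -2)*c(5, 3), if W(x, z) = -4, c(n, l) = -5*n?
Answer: 100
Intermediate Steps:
W(15, -2)*c(5, 3) = -(-20)*5 = -4*(-25) = 100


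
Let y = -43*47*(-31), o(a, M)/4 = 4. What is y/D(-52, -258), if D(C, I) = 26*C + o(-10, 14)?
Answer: -62651/1336 ≈ -46.894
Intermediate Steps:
o(a, M) = 16 (o(a, M) = 4*4 = 16)
D(C, I) = 16 + 26*C (D(C, I) = 26*C + 16 = 16 + 26*C)
y = 62651 (y = -2021*(-31) = 62651)
y/D(-52, -258) = 62651/(16 + 26*(-52)) = 62651/(16 - 1352) = 62651/(-1336) = 62651*(-1/1336) = -62651/1336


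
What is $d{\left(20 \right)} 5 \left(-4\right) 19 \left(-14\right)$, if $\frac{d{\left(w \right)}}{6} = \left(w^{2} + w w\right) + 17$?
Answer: $26078640$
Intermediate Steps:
$d{\left(w \right)} = 102 + 12 w^{2}$ ($d{\left(w \right)} = 6 \left(\left(w^{2} + w w\right) + 17\right) = 6 \left(\left(w^{2} + w^{2}\right) + 17\right) = 6 \left(2 w^{2} + 17\right) = 6 \left(17 + 2 w^{2}\right) = 102 + 12 w^{2}$)
$d{\left(20 \right)} 5 \left(-4\right) 19 \left(-14\right) = \left(102 + 12 \cdot 20^{2}\right) 5 \left(-4\right) 19 \left(-14\right) = \left(102 + 12 \cdot 400\right) \left(-20\right) 19 \left(-14\right) = \left(102 + 4800\right) \left(\left(-380\right) \left(-14\right)\right) = 4902 \cdot 5320 = 26078640$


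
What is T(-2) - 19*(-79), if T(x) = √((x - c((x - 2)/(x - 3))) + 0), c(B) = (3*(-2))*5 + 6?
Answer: 1501 + √22 ≈ 1505.7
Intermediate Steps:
c(B) = -24 (c(B) = -6*5 + 6 = -30 + 6 = -24)
T(x) = √(24 + x) (T(x) = √((x - 1*(-24)) + 0) = √((x + 24) + 0) = √((24 + x) + 0) = √(24 + x))
T(-2) - 19*(-79) = √(24 - 2) - 19*(-79) = √22 + 1501 = 1501 + √22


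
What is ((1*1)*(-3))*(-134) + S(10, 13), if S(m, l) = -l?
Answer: 389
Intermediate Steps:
((1*1)*(-3))*(-134) + S(10, 13) = ((1*1)*(-3))*(-134) - 1*13 = (1*(-3))*(-134) - 13 = -3*(-134) - 13 = 402 - 13 = 389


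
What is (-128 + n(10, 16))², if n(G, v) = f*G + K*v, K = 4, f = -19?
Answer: 64516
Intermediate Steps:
n(G, v) = -19*G + 4*v
(-128 + n(10, 16))² = (-128 + (-19*10 + 4*16))² = (-128 + (-190 + 64))² = (-128 - 126)² = (-254)² = 64516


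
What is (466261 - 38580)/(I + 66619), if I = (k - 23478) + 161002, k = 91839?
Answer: 427681/295982 ≈ 1.4450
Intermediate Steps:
I = 229363 (I = (91839 - 23478) + 161002 = 68361 + 161002 = 229363)
(466261 - 38580)/(I + 66619) = (466261 - 38580)/(229363 + 66619) = 427681/295982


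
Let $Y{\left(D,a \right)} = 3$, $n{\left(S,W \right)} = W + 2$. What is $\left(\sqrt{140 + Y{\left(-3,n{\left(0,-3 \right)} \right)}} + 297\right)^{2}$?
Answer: $\left(297 + \sqrt{143}\right)^{2} \approx 95455.0$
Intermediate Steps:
$n{\left(S,W \right)} = 2 + W$
$\left(\sqrt{140 + Y{\left(-3,n{\left(0,-3 \right)} \right)}} + 297\right)^{2} = \left(\sqrt{140 + 3} + 297\right)^{2} = \left(\sqrt{143} + 297\right)^{2} = \left(297 + \sqrt{143}\right)^{2}$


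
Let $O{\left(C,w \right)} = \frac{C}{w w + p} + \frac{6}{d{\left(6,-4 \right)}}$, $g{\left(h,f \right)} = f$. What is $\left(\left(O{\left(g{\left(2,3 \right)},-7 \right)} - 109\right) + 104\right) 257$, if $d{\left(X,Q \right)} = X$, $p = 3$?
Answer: $- \frac{52685}{52} \approx -1013.2$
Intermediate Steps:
$O{\left(C,w \right)} = 1 + \frac{C}{3 + w^{2}}$ ($O{\left(C,w \right)} = \frac{C}{w w + 3} + \frac{6}{6} = \frac{C}{w^{2} + 3} + 6 \cdot \frac{1}{6} = \frac{C}{3 + w^{2}} + 1 = 1 + \frac{C}{3 + w^{2}}$)
$\left(\left(O{\left(g{\left(2,3 \right)},-7 \right)} - 109\right) + 104\right) 257 = \left(\left(\frac{3 + 3 + \left(-7\right)^{2}}{3 + \left(-7\right)^{2}} - 109\right) + 104\right) 257 = \left(\left(\frac{3 + 3 + 49}{3 + 49} - 109\right) + 104\right) 257 = \left(\left(\frac{1}{52} \cdot 55 - 109\right) + 104\right) 257 = \left(\left(\frac{55}{52} - 109\right) + 104\right) 257 = \left(- \frac{5613}{52} + 104\right) 257 = \left(- \frac{205}{52}\right) 257 = - \frac{52685}{52}$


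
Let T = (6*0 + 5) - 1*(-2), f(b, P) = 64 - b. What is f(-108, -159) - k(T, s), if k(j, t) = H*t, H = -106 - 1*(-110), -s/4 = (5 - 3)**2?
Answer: 236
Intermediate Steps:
s = -16 (s = -4*(5 - 3)**2 = -4*2**2 = -4*4 = -16)
H = 4 (H = -106 + 110 = 4)
T = 7 (T = (0 + 5) + 2 = 5 + 2 = 7)
k(j, t) = 4*t
f(-108, -159) - k(T, s) = (64 - 1*(-108)) - 4*(-16) = (64 + 108) - 1*(-64) = 172 + 64 = 236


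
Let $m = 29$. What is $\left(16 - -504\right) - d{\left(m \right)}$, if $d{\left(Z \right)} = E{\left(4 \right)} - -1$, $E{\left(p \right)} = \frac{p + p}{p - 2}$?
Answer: $515$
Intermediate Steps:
$E{\left(p \right)} = \frac{2 p}{-2 + p}$
$d{\left(Z \right)} = 5$ ($d{\left(Z \right)} = 2 \cdot 4 \frac{1}{-2 + 4} - -1 = 2 \cdot 4 \cdot \frac{1}{2} + 1 = 4 + 1 = 5$)
$\left(16 - -504\right) - d{\left(m \right)} = \left(16 - -504\right) - 5 = \left(16 + 504\right) - 5 = 520 - 5 = 515$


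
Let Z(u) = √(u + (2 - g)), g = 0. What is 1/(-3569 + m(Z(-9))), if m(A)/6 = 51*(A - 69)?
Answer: -24683/609905941 - 306*I*√7/609905941 ≈ -4.047e-5 - 1.3274e-6*I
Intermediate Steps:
Z(u) = √(2 + u) (Z(u) = √(u + (2 - 1*0)) = √(u + (2 + 0)) = √(u + 2) = √(2 + u))
m(A) = -21114 + 306*A (m(A) = 6*(51*(A - 69)) = 6*(51*(-69 + A)) = 6*(-3519 + 51*A) = -21114 + 306*A)
1/(-3569 + m(Z(-9))) = 1/(-3569 + (-21114 + 306*√(2 - 9))) = 1/(-3569 + (-21114 + 306*√(-7))) = 1/(-3569 + (-21114 + 306*(I*√7))) = 1/(-3569 + (-21114 + 306*I*√7)) = 1/(-24683 + 306*I*√7)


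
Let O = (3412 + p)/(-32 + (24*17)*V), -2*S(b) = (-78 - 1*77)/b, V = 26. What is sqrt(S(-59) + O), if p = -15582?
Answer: I*sqrt(59967592330)/155996 ≈ 1.5698*I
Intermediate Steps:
S(b) = 155/(2*b) (S(b) = -(-78 - 1*77)/(2*b) = -(-78 - 77)/(2*b) = -(-155)/(2*b) = 155/(2*b))
O = -6085/5288 (O = (3412 - 15582)/(-32 + (24*17)*26) = -12170/(-32 + 408*26) = -12170/(-32 + 10608) = -12170/10576 = -12170*1/10576 = -6085/5288 ≈ -1.1507)
sqrt(S(-59) + O) = sqrt((155/2)/(-59) - 6085/5288) = sqrt((155/2)*(-1/59) - 6085/5288) = sqrt(-155/118 - 6085/5288) = sqrt(-768835/311992) = I*sqrt(59967592330)/155996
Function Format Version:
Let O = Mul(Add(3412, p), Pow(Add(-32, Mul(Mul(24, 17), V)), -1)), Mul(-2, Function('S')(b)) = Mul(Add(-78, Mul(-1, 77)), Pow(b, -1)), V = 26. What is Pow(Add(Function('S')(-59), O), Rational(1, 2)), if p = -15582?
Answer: Mul(Rational(1, 155996), I, Pow(59967592330, Rational(1, 2))) ≈ Mul(1.5698, I)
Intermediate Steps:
Function('S')(b) = Mul(Rational(155, 2), Pow(b, -1)) (Function('S')(b) = Mul(Rational(-1, 2), Mul(Add(-78, Mul(-1, 77)), Pow(b, -1))) = Mul(Rational(-1, 2), Mul(Add(-78, -77), Pow(b, -1))) = Mul(Rational(-1, 2), Mul(-155, Pow(b, -1))) = Mul(Rational(155, 2), Pow(b, -1)))
O = Rational(-6085, 5288) (O = Mul(Add(3412, -15582), Pow(Add(-32, Mul(Mul(24, 17), 26)), -1)) = Mul(-12170, Pow(Add(-32, Mul(408, 26)), -1)) = Mul(-12170, Pow(Add(-32, 10608), -1)) = Mul(-12170, Pow(10576, -1)) = Mul(-12170, Rational(1, 10576)) = Rational(-6085, 5288) ≈ -1.1507)
Pow(Add(Function('S')(-59), O), Rational(1, 2)) = Pow(Add(Mul(Rational(155, 2), Pow(-59, -1)), Rational(-6085, 5288)), Rational(1, 2)) = Pow(Add(Mul(Rational(155, 2), Rational(-1, 59)), Rational(-6085, 5288)), Rational(1, 2)) = Pow(Add(Rational(-155, 118), Rational(-6085, 5288)), Rational(1, 2)) = Pow(Rational(-768835, 311992), Rational(1, 2)) = Mul(Rational(1, 155996), I, Pow(59967592330, Rational(1, 2)))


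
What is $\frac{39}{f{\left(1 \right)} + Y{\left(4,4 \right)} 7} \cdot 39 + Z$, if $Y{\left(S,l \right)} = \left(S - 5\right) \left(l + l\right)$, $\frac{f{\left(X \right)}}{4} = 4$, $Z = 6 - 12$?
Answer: $- \frac{1761}{40} \approx -44.025$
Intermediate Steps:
$Z = -6$ ($Z = 6 - 12 = -6$)
$f{\left(X \right)} = 16$ ($f{\left(X \right)} = 4 \cdot 4 = 16$)
$Y{\left(S,l \right)} = 2 l \left(-5 + S\right)$ ($Y{\left(S,l \right)} = \left(-5 + S\right) 2 l = 2 l \left(-5 + S\right)$)
$\frac{39}{f{\left(1 \right)} + Y{\left(4,4 \right)} 7} \cdot 39 + Z = \frac{39}{16 + 2 \cdot 4 \left(-5 + 4\right) 7} \cdot 39 - 6 = \frac{39}{16 + 2 \cdot 4 \left(-1\right) 7} \cdot 39 - 6 = \frac{39}{16 - 56} \cdot 39 - 6 = \frac{39}{-40} \cdot 39 - 6 = 39 \left(- \frac{1}{40}\right) 39 - 6 = \left(- \frac{39}{40}\right) 39 - 6 = - \frac{1521}{40} - 6 = - \frac{1761}{40}$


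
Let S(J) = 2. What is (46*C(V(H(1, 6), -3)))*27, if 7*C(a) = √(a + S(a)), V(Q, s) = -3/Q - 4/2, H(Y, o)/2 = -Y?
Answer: 621*√6/7 ≈ 217.30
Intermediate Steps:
H(Y, o) = -2*Y (H(Y, o) = 2*(-Y) = -2*Y)
V(Q, s) = -2 - 3/Q (V(Q, s) = -3/Q - 4*½ = -3/Q - 2 = -2 - 3/Q)
C(a) = √(2 + a)/7 (C(a) = √(a + 2)/7 = √(2 + a)/7)
(46*C(V(H(1, 6), -3)))*27 = (46*(√(2 + (-2 - 3/((-2*1))))/7))*27 = (46*(√(2 + (-2 - 3/(-2)))/7))*27 = (46*(√(2 + (-2 - 3*(-½)))/7))*27 = (46*(√(2 + (-2 + 3/2))/7))*27 = (46*(√(2 - ½)/7))*27 = (46*(√(3/2)/7))*27 = (46*((√6/2)/7))*27 = (46*(√6/14))*27 = (23*√6/7)*27 = 621*√6/7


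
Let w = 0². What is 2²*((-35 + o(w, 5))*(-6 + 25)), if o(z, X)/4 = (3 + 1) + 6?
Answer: 380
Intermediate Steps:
w = 0
o(z, X) = 40 (o(z, X) = 4*((3 + 1) + 6) = 4*(4 + 6) = 4*10 = 40)
2²*((-35 + o(w, 5))*(-6 + 25)) = 2²*((-35 + 40)*(-6 + 25)) = 4*(5*19) = 4*95 = 380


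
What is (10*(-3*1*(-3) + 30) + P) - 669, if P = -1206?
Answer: -1485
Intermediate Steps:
(10*(-3*1*(-3) + 30) + P) - 669 = (10*(-3*1*(-3) + 30) - 1206) - 669 = (10*(-3*(-3) + 30) - 1206) - 669 = (10*(9 + 30) - 1206) - 669 = (10*39 - 1206) - 669 = (390 - 1206) - 669 = -816 - 669 = -1485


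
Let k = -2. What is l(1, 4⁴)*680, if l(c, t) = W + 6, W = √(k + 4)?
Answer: 4080 + 680*√2 ≈ 5041.7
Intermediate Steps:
W = √2 (W = √(-2 + 4) = √2 ≈ 1.4142)
l(c, t) = 6 + √2 (l(c, t) = √2 + 6 = 6 + √2)
l(1, 4⁴)*680 = (6 + √2)*680 = 4080 + 680*√2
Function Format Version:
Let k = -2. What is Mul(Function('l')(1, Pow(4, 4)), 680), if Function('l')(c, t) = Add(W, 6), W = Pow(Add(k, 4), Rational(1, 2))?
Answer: Add(4080, Mul(680, Pow(2, Rational(1, 2)))) ≈ 5041.7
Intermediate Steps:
W = Pow(2, Rational(1, 2)) (W = Pow(Add(-2, 4), Rational(1, 2)) = Pow(2, Rational(1, 2)) ≈ 1.4142)
Function('l')(c, t) = Add(6, Pow(2, Rational(1, 2))) (Function('l')(c, t) = Add(Pow(2, Rational(1, 2)), 6) = Add(6, Pow(2, Rational(1, 2))))
Mul(Function('l')(1, Pow(4, 4)), 680) = Mul(Add(6, Pow(2, Rational(1, 2))), 680) = Add(4080, Mul(680, Pow(2, Rational(1, 2))))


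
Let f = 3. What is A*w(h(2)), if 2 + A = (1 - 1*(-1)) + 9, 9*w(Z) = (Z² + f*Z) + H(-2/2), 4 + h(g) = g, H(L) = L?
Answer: -3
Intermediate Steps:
h(g) = -4 + g
w(Z) = -⅑ + Z/3 + Z²/9 (w(Z) = ((Z² + 3*Z) - 2/2)/9 = ((Z² + 3*Z) - 2*½)/9 = ((Z² + 3*Z) - 1)/9 = (-1 + Z² + 3*Z)/9 = -⅑ + Z/3 + Z²/9)
A = 9 (A = -2 + ((1 - 1*(-1)) + 9) = -2 + ((1 + 1) + 9) = -2 + (2 + 9) = -2 + 11 = 9)
A*w(h(2)) = 9*(-⅑ + (-4 + 2)/3 + (-4 + 2)²/9) = 9*(-⅑ + (⅓)*(-2) + (⅑)*(-2)²) = 9*(-⅑ - ⅔ + (⅑)*4) = 9*(-⅑ - ⅔ + 4/9) = 9*(-⅓) = -3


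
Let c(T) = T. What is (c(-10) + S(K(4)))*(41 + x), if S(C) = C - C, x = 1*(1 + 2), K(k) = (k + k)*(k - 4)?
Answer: -440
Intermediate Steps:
K(k) = 2*k*(-4 + k) (K(k) = (2*k)*(-4 + k) = 2*k*(-4 + k))
x = 3 (x = 1*3 = 3)
S(C) = 0
(c(-10) + S(K(4)))*(41 + x) = (-10 + 0)*(41 + 3) = -10*44 = -440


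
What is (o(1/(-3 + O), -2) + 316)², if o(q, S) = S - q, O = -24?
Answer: 71893441/729 ≈ 98619.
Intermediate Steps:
(o(1/(-3 + O), -2) + 316)² = ((-2 - 1/(-3 - 24)) + 316)² = ((-2 - 1/(-27)) + 316)² = ((-2 - 1*(-1/27)) + 316)² = ((-2 + 1/27) + 316)² = (-53/27 + 316)² = (8479/27)² = 71893441/729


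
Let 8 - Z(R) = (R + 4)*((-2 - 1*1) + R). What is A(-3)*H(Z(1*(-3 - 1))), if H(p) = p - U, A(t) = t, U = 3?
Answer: -15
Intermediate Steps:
Z(R) = 8 - (-3 + R)*(4 + R) (Z(R) = 8 - (R + 4)*((-2 - 1*1) + R) = 8 - (4 + R)*((-2 - 1) + R) = 8 - (4 + R)*(-3 + R) = 8 - (-3 + R)*(4 + R))
H(p) = -3 + p (H(p) = p - 1*3 = p - 3 = -3 + p)
A(-3)*H(Z(1*(-3 - 1))) = -3*(-3 + (20 - (-3 - 1) - (1*(-3 - 1))**2)) = -3*(-3 + (20 - (-4) - (1*(-4))**2)) = -3*(-3 + (20 - 1*(-4) - 1*(-4)**2)) = -3*(-3 + (20 + 4 - 1*16)) = -3*(-3 + (20 + 4 - 16)) = -3*(-3 + 8) = -3*5 = -15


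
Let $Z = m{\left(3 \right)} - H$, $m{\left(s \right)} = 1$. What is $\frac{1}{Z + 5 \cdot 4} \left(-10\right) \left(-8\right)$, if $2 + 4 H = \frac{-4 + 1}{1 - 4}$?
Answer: $\frac{64}{17} \approx 3.7647$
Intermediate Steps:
$H = - \frac{1}{4}$ ($H = - \frac{1}{2} + \frac{\left(-4 + 1\right) \frac{1}{1 - 4}}{4} = - \frac{1}{2} + \frac{\left(-3\right) \frac{1}{-3}}{4} = - \frac{1}{2} + \frac{\left(-3\right) \left(- \frac{1}{3}\right)}{4} = - \frac{1}{2} + \frac{1}{4} \cdot 1 = - \frac{1}{2} + \frac{1}{4} = - \frac{1}{4} \approx -0.25$)
$Z = \frac{5}{4}$ ($Z = 1 - - \frac{1}{4} = 1 + \frac{1}{4} = \frac{5}{4} \approx 1.25$)
$\frac{1}{Z + 5 \cdot 4} \left(-10\right) \left(-8\right) = \frac{1}{\frac{5}{4} + 5 \cdot 4} \left(-10\right) \left(-8\right) = \frac{1}{\frac{5}{4} + 20} \left(-10\right) \left(-8\right) = \frac{1}{\frac{85}{4}} \left(-10\right) \left(-8\right) = \frac{4}{85} \left(-10\right) \left(-8\right) = \left(- \frac{8}{17}\right) \left(-8\right) = \frac{64}{17}$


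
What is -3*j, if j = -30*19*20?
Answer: 34200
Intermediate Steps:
j = -11400 (j = -570*20 = -11400)
-3*j = -3*(-11400) = 34200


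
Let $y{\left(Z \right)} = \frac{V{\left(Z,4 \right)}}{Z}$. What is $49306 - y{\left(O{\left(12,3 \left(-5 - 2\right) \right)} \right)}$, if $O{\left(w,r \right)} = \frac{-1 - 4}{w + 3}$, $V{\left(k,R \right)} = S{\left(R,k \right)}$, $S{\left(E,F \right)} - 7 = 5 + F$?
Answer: $49341$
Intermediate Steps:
$S{\left(E,F \right)} = 12 + F$ ($S{\left(E,F \right)} = 7 + \left(5 + F\right) = 12 + F$)
$V{\left(k,R \right)} = 12 + k$
$O{\left(w,r \right)} = - \frac{5}{3 + w}$
$y{\left(Z \right)} = \frac{12 + Z}{Z}$
$49306 - y{\left(O{\left(12,3 \left(-5 - 2\right) \right)} \right)} = 49306 - \frac{12 - \frac{5}{3 + 12}}{\left(-5\right) \frac{1}{3 + 12}} = 49306 - \frac{12 - \frac{5}{15}}{\left(-5\right) \frac{1}{15}} = 49306 - \frac{12 - \frac{1}{3}}{\left(-5\right) \frac{1}{15}} = 49306 - \frac{12 - \frac{1}{3}}{- \frac{1}{3}} = 49306 - \left(-3\right) \frac{35}{3} = 49306 - -35 = 49306 + 35 = 49341$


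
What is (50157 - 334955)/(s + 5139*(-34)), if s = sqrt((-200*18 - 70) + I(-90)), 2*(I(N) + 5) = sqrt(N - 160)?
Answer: 569596/(349452 - sqrt(10)*sqrt(-1470 + I*sqrt(10))) ≈ 1.63 + 0.00056552*I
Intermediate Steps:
I(N) = -5 + sqrt(-160 + N)/2 (I(N) = -5 + sqrt(N - 160)/2 = -5 + sqrt(-160 + N)/2)
s = sqrt(-3675 + 5*I*sqrt(10)/2) (s = sqrt((-200*18 - 70) + (-5 + sqrt(-160 - 90)/2)) = sqrt((-3600 - 70) + (-5 + sqrt(-250)/2)) = sqrt(-3670 + (-5 + (5*I*sqrt(10))/2)) = sqrt(-3670 + (-5 + 5*I*sqrt(10)/2)) = sqrt(-3675 + 5*I*sqrt(10)/2) ≈ 0.0652 + 60.622*I)
(50157 - 334955)/(s + 5139*(-34)) = (50157 - 334955)/(sqrt(-14700 + 10*I*sqrt(10))/2 + 5139*(-34)) = -284798/(sqrt(-14700 + 10*I*sqrt(10))/2 - 174726) = -284798/(-174726 + sqrt(-14700 + 10*I*sqrt(10))/2)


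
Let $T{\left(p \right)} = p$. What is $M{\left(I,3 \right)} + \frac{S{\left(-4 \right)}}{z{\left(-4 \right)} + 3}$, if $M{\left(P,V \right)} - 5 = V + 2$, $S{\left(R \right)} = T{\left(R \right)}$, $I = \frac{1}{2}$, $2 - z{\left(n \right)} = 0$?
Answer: $\frac{46}{5} \approx 9.2$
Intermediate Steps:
$z{\left(n \right)} = 2$ ($z{\left(n \right)} = 2 - 0 = 2 + 0 = 2$)
$I = \frac{1}{2} \approx 0.5$
$S{\left(R \right)} = R$
$M{\left(P,V \right)} = 7 + V$ ($M{\left(P,V \right)} = 5 + \left(V + 2\right) = 5 + \left(2 + V\right) = 7 + V$)
$M{\left(I,3 \right)} + \frac{S{\left(-4 \right)}}{z{\left(-4 \right)} + 3} = \left(7 + 3\right) - \frac{4}{2 + 3} = 10 - \frac{4}{5} = \frac{46}{5}$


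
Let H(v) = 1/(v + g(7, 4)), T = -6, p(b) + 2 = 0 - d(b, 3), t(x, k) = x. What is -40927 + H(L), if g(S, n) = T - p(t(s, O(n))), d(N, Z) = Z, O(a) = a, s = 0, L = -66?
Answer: -2742110/67 ≈ -40927.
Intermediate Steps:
p(b) = -5 (p(b) = -2 + (0 - 1*3) = -2 + (0 - 3) = -2 - 3 = -5)
g(S, n) = -1 (g(S, n) = -6 - 1*(-5) = -6 + 5 = -1)
H(v) = 1/(-1 + v) (H(v) = 1/(v - 1) = 1/(-1 + v))
-40927 + H(L) = -40927 + 1/(-1 - 66) = -40927 + 1/(-67) = -40927 - 1/67 = -2742110/67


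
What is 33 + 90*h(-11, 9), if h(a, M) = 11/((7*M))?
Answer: 341/7 ≈ 48.714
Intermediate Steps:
h(a, M) = 11/(7*M) (h(a, M) = 11*(1/(7*M)) = 11/(7*M))
33 + 90*h(-11, 9) = 33 + 90*((11/7)/9) = 33 + 90*((11/7)*(⅑)) = 33 + 90*(11/63) = 33 + 110/7 = 341/7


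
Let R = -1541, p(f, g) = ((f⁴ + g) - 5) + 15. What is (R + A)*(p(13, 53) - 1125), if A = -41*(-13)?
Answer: -27718992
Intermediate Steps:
A = 533
p(f, g) = 10 + g + f⁴ (p(f, g) = ((g + f⁴) - 5) + 15 = (-5 + g + f⁴) + 15 = 10 + g + f⁴)
(R + A)*(p(13, 53) - 1125) = (-1541 + 533)*((10 + 53 + 13⁴) - 1125) = -1008*((10 + 53 + 28561) - 1125) = -1008*(28624 - 1125) = -1008*27499 = -27718992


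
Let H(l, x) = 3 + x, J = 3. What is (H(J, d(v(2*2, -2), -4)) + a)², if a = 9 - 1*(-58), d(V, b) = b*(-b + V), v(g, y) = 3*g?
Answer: 36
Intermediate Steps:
d(V, b) = b*(V - b)
a = 67 (a = 9 + 58 = 67)
(H(J, d(v(2*2, -2), -4)) + a)² = ((3 - 4*(3*(2*2) - 1*(-4))) + 67)² = ((3 - 4*(3*4 + 4)) + 67)² = ((3 - 4*(12 + 4)) + 67)² = ((3 - 4*16) + 67)² = ((3 - 64) + 67)² = (-61 + 67)² = 6² = 36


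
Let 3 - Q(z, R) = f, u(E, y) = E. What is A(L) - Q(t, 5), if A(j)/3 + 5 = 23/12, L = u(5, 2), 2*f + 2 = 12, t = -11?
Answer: -29/4 ≈ -7.2500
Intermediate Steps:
f = 5 (f = -1 + (½)*12 = -1 + 6 = 5)
Q(z, R) = -2 (Q(z, R) = 3 - 1*5 = 3 - 5 = -2)
L = 5
A(j) = -37/4 (A(j) = -15 + 3*(23/12) = -15 + 23/4 = -37/4)
A(L) - Q(t, 5) = -37/4 - 1*(-2) = -37/4 + 2 = -29/4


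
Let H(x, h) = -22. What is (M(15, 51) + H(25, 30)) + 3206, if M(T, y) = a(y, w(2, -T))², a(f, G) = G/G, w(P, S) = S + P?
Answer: 3185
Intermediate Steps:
w(P, S) = P + S
a(f, G) = 1
M(T, y) = 1 (M(T, y) = 1² = 1)
(M(15, 51) + H(25, 30)) + 3206 = (1 - 22) + 3206 = -21 + 3206 = 3185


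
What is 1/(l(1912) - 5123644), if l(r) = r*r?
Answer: -1/1467900 ≈ -6.8125e-7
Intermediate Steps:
l(r) = r²
1/(l(1912) - 5123644) = 1/(1912² - 5123644) = 1/(3655744 - 5123644) = 1/(-1467900) = -1/1467900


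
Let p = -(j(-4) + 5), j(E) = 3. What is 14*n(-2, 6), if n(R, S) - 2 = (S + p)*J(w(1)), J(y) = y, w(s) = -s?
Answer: 56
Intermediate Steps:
p = -8 (p = -(3 + 5) = -1*8 = -8)
n(R, S) = 10 - S (n(R, S) = 2 + (S - 8)*(-1*1) = 2 + (-8 + S)*(-1) = 2 + (8 - S) = 10 - S)
14*n(-2, 6) = 14*(10 - 1*6) = 14*(10 - 6) = 14*4 = 56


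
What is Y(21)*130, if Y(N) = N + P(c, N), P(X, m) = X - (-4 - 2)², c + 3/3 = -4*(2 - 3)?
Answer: -1560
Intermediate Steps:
c = 3 (c = -1 - 4*(2 - 3) = -1 - 4*(-1) = -1 + 4 = 3)
P(X, m) = -36 + X (P(X, m) = X - 1*(-6)² = X - 1*36 = X - 36 = -36 + X)
Y(N) = -33 + N (Y(N) = N + (-36 + 3) = N - 33 = -33 + N)
Y(21)*130 = (-33 + 21)*130 = -12*130 = -1560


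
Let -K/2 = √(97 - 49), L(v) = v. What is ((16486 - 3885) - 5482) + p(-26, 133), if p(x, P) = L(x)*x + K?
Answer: 7795 - 8*√3 ≈ 7781.1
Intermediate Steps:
K = -8*√3 (K = -2*√(97 - 49) = -8*√3 ≈ -13.856)
p(x, P) = x² - 8*√3 (p(x, P) = x*x - 8*√3 = x² - 8*√3)
((16486 - 3885) - 5482) + p(-26, 133) = ((16486 - 3885) - 5482) + ((-26)² - 8*√3) = (12601 - 5482) + (676 - 8*√3) = 7119 + (676 - 8*√3) = 7795 - 8*√3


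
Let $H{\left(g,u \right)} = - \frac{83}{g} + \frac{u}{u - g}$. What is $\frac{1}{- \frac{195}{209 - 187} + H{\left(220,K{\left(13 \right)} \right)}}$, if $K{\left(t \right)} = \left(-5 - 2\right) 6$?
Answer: $- \frac{28820}{261703} \approx -0.11012$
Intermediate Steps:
$K{\left(t \right)} = -42$ ($K{\left(t \right)} = \left(-7\right) 6 = -42$)
$\frac{1}{- \frac{195}{209 - 187} + H{\left(220,K{\left(13 \right)} \right)}} = \frac{1}{- \frac{195}{209 - 187} + \frac{\left(-83\right) 220 + 83 \left(-42\right) - 220 \left(-42\right)}{220 \left(220 - -42\right)}} = \frac{1}{- \frac{195}{22} + \frac{-18260 - 3486 + 9240}{220 \left(220 + 42\right)}} = \frac{1}{\left(-195\right) \frac{1}{22} + \frac{1}{220} \cdot \frac{1}{262} \left(-12506\right)} = \frac{1}{- \frac{195}{22} + \frac{1}{220} \cdot \frac{1}{262} \left(-12506\right)} = \frac{1}{- \frac{195}{22} - \frac{6253}{28820}} = \frac{1}{- \frac{261703}{28820}} = - \frac{28820}{261703}$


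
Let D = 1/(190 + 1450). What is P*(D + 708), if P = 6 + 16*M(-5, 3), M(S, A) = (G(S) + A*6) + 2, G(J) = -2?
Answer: 170684787/820 ≈ 2.0815e+5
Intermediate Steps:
M(S, A) = 6*A (M(S, A) = (-2 + A*6) + 2 = (-2 + 6*A) + 2 = 6*A)
D = 1/1640 ≈ 0.00060976
P = 294 (P = 6 + 16*(6*3) = 6 + 16*18 = 6 + 288 = 294)
P*(D + 708) = 294*(1/1640 + 708) = 294*(1161121/1640) = 170684787/820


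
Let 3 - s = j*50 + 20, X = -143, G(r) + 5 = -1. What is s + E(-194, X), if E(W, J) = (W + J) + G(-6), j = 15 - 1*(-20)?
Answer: -2110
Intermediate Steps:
G(r) = -6 (G(r) = -5 - 1 = -6)
j = 35 (j = 15 + 20 = 35)
s = -1767 (s = 3 - (35*50 + 20) = 3 - (1750 + 20) = 3 - 1*1770 = 3 - 1770 = -1767)
E(W, J) = -6 + J + W (E(W, J) = (W + J) - 6 = (J + W) - 6 = -6 + J + W)
s + E(-194, X) = -1767 + (-6 - 143 - 194) = -1767 - 343 = -2110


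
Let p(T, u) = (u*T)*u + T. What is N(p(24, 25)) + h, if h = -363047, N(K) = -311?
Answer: -363358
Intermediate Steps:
p(T, u) = T + T*u**2 (p(T, u) = (T*u)*u + T = T*u**2 + T = T + T*u**2)
N(p(24, 25)) + h = -311 - 363047 = -363358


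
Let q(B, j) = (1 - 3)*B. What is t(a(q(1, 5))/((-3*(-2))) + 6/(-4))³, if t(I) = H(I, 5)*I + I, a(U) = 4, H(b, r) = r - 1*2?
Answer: -1000/27 ≈ -37.037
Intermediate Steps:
q(B, j) = -2*B
H(b, r) = -2 + r (H(b, r) = r - 2 = -2 + r)
t(I) = 4*I (t(I) = (-2 + 5)*I + I = 3*I + I = 4*I)
t(a(q(1, 5))/((-3*(-2))) + 6/(-4))³ = (4*(4/((-3*(-2))) + 6/(-4)))³ = (4*(4/6 + 6*(-¼)))³ = (4*(4*(⅙) - 3/2))³ = (4*(⅔ - 3/2))³ = (4*(-⅚))³ = (-10/3)³ = -1000/27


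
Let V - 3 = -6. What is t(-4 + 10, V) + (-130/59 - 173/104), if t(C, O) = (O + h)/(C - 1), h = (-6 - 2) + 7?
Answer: -143179/30680 ≈ -4.6669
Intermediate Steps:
V = -3 (V = 3 - 6 = -3)
h = -1 (h = -8 + 7 = -1)
t(C, O) = (-1 + O)/(-1 + C) (t(C, O) = (O - 1)/(C - 1) = (-1 + O)/(-1 + C))
t(-4 + 10, V) + (-130/59 - 173/104) = (-1 - 3)/(-1 + (-4 + 10)) + (-130/59 - 173/104) = -4/(-1 + 6) + (-130*1/59 - 173*1/104) = -4/5 + (-130/59 - 173/104) = (⅕)*(-4) - 23727/6136 = -⅘ - 23727/6136 = -143179/30680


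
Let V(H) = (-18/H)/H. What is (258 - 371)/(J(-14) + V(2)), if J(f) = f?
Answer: 226/37 ≈ 6.1081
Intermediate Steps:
V(H) = -18/H**2
(258 - 371)/(J(-14) + V(2)) = (258 - 371)/(-14 - 18/2**2) = -113/(-14 - 18*1/4) = -113/(-14 - 9/2) = -113/(-37/2) = -113*(-2/37) = 226/37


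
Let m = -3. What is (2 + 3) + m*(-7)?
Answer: 26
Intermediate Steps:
(2 + 3) + m*(-7) = (2 + 3) - 3*(-7) = 5 + 21 = 26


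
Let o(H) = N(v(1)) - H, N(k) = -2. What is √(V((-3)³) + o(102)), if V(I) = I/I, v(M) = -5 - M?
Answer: I*√103 ≈ 10.149*I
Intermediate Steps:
o(H) = -2 - H
V(I) = 1
√(V((-3)³) + o(102)) = √(1 + (-2 - 1*102)) = √(1 + (-2 - 102)) = √(1 - 104) = √(-103) = I*√103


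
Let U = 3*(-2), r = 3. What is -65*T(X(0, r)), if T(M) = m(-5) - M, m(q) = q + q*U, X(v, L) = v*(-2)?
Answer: -1625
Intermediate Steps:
U = -6
X(v, L) = -2*v
m(q) = -5*q (m(q) = q + q*(-6) = q - 6*q = -5*q)
T(M) = 25 - M (T(M) = -5*(-5) - M = 25 - M)
-65*T(X(0, r)) = -65*(25 - (-2)*0) = -65*(25 - 1*0) = -65*(25 + 0) = -65*25 = -1625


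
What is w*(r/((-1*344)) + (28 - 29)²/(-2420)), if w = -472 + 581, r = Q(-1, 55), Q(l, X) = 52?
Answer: -1719257/104060 ≈ -16.522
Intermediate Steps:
r = 52
w = 109
w*(r/((-1*344)) + (28 - 29)²/(-2420)) = 109*(52/((-1*344)) + (28 - 29)²/(-2420)) = 109*(52/(-344) + (-1)²*(-1/2420)) = 109*(52*(-1/344) + 1*(-1/2420)) = 109*(-13/86 - 1/2420) = 109*(-15773/104060) = -1719257/104060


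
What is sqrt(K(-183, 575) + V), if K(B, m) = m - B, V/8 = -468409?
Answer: I*sqrt(3746514) ≈ 1935.6*I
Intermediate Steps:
V = -3747272 (V = 8*(-468409) = -3747272)
sqrt(K(-183, 575) + V) = sqrt((575 - 1*(-183)) - 3747272) = sqrt((575 + 183) - 3747272) = sqrt(758 - 3747272) = sqrt(-3746514) = I*sqrt(3746514)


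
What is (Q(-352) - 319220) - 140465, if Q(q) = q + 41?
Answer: -459996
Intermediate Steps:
Q(q) = 41 + q
(Q(-352) - 319220) - 140465 = ((41 - 352) - 319220) - 140465 = (-311 - 319220) - 140465 = -319531 - 140465 = -459996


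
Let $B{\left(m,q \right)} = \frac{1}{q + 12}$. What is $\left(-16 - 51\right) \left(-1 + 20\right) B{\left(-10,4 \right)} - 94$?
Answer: $- \frac{2777}{16} \approx -173.56$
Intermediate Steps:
$B{\left(m,q \right)} = \frac{1}{12 + q}$
$\left(-16 - 51\right) \left(-1 + 20\right) B{\left(-10,4 \right)} - 94 = \frac{\left(-16 - 51\right) \left(-1 + 20\right)}{12 + 4} - 94 = \frac{\left(-67\right) 19}{16} - 94 = \left(-1273\right) \frac{1}{16} - 94 = - \frac{1273}{16} - 94 = - \frac{2777}{16}$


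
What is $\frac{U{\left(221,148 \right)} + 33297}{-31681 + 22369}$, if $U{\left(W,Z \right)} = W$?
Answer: $- \frac{16759}{4656} \approx -3.5994$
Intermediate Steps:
$\frac{U{\left(221,148 \right)} + 33297}{-31681 + 22369} = \frac{221 + 33297}{-31681 + 22369} = \frac{33518}{-9312} = 33518 \left(- \frac{1}{9312}\right) = - \frac{16759}{4656}$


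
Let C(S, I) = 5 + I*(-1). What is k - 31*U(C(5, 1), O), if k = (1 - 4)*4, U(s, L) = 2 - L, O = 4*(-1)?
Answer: -198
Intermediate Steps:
C(S, I) = 5 - I
O = -4
k = -12 (k = -3*4 = -12)
k - 31*U(C(5, 1), O) = -12 - 31*(2 - 1*(-4)) = -12 - 31*(2 + 4) = -12 - 31*6 = -12 - 186 = -198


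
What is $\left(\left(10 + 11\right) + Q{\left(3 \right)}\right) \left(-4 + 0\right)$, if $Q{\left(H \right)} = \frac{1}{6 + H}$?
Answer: $- \frac{760}{9} \approx -84.444$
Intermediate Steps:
$\left(\left(10 + 11\right) + Q{\left(3 \right)}\right) \left(-4 + 0\right) = \left(\left(10 + 11\right) + \frac{1}{6 + 3}\right) \left(-4 + 0\right) = \left(21 + \frac{1}{9}\right) \left(-4\right) = \frac{190}{9} \left(-4\right) = - \frac{760}{9}$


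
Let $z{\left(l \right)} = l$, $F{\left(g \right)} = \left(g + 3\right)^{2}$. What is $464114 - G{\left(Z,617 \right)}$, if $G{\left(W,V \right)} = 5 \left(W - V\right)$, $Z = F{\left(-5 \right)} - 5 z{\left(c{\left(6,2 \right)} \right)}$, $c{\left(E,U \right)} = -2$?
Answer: $467129$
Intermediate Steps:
$F{\left(g \right)} = \left(3 + g\right)^{2}$
$Z = 14$ ($Z = \left(3 - 5\right)^{2} - -10 = \left(-2\right)^{2} + 10 = 4 + 10 = 14$)
$G{\left(W,V \right)} = - 5 V + 5 W$
$464114 - G{\left(Z,617 \right)} = 464114 - \left(\left(-5\right) 617 + 5 \cdot 14\right) = 464114 - \left(-3085 + 70\right) = 464114 - -3015 = 464114 + 3015 = 467129$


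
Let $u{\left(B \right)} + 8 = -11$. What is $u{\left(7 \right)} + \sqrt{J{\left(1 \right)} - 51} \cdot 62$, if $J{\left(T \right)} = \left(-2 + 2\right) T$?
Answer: $-19 + 62 i \sqrt{51} \approx -19.0 + 442.77 i$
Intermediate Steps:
$J{\left(T \right)} = 0$ ($J{\left(T \right)} = 0 T = 0$)
$u{\left(B \right)} = -19$ ($u{\left(B \right)} = -8 - 11 = -19$)
$u{\left(7 \right)} + \sqrt{J{\left(1 \right)} - 51} \cdot 62 = -19 + \sqrt{0 - 51} \cdot 62 = -19 + \sqrt{-51} \cdot 62 = -19 + i \sqrt{51} \cdot 62 = -19 + 62 i \sqrt{51}$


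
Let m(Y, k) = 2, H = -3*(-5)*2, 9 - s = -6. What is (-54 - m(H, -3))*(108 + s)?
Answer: -6888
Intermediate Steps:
s = 15 (s = 9 - 1*(-6) = 9 + 6 = 15)
H = 30 (H = 15*2 = 30)
(-54 - m(H, -3))*(108 + s) = (-54 - 1*2)*(108 + 15) = (-54 - 2)*123 = -56*123 = -6888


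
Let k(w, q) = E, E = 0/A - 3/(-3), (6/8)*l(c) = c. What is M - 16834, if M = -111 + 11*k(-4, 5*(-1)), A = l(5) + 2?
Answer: -16934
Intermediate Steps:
l(c) = 4*c/3
A = 26/3 (A = (4/3)*5 + 2 = 20/3 + 2 = 26/3 ≈ 8.6667)
E = 1 (E = 0/(26/3) - 3/(-3) = 0*(3/26) - 3*(-⅓) = 0 + 1 = 1)
k(w, q) = 1
M = -100 (M = -111 + 11*1 = -111 + 11 = -100)
M - 16834 = -100 - 16834 = -16934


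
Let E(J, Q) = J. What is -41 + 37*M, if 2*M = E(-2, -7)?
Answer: -78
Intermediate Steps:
M = -1 (M = (½)*(-2) = -1)
-41 + 37*M = -41 + 37*(-1) = -41 - 37 = -78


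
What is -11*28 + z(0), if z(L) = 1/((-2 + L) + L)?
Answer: -617/2 ≈ -308.50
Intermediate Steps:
z(L) = 1/(-2 + 2*L)
-11*28 + z(0) = -11*28 + 1/(2*(-1 + 0)) = -308 + (½)/(-1) = -308 + (½)*(-1) = -308 - ½ = -617/2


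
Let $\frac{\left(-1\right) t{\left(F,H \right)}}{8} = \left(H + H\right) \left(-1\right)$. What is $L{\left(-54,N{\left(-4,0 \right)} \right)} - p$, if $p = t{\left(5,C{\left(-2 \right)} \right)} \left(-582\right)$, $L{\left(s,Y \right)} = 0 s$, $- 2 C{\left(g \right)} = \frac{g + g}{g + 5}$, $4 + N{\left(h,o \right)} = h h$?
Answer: $6208$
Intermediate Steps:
$N{\left(h,o \right)} = -4 + h^{2}$ ($N{\left(h,o \right)} = -4 + h h = -4 + h^{2}$)
$C{\left(g \right)} = - \frac{g}{5 + g}$ ($C{\left(g \right)} = - \frac{\left(g + g\right) \frac{1}{g + 5}}{2} = - \frac{2 g \frac{1}{5 + g}}{2} = - \frac{g}{5 + g}$)
$L{\left(s,Y \right)} = 0$
$t{\left(F,H \right)} = 16 H$ ($t{\left(F,H \right)} = - 8 \left(H + H\right) \left(-1\right) = - 8 \cdot 2 H \left(-1\right) = - 8 \left(- 2 H\right) = 16 H$)
$p = -6208$ ($p = 16 \left(\left(-1\right) \left(-2\right) \frac{1}{5 - 2}\right) \left(-582\right) = 16 \left(\left(-1\right) \left(-2\right) \frac{1}{3}\right) \left(-582\right) = 16 \cdot \frac{2}{3} \left(-582\right) = \frac{32}{3} \left(-582\right) = -6208$)
$L{\left(-54,N{\left(-4,0 \right)} \right)} - p = 0 - -6208 = 0 + 6208 = 6208$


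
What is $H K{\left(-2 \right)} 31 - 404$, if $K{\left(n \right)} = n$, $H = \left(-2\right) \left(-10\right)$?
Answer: $-1644$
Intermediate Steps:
$H = 20$
$H K{\left(-2 \right)} 31 - 404 = 20 \left(\left(-2\right) 31\right) - 404 = 20 \left(-62\right) - 404 = -1240 - 404 = -1644$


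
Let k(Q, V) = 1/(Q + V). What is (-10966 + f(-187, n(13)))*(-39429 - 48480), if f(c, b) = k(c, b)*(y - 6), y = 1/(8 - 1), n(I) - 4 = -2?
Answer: 1248389467461/1295 ≈ 9.6401e+8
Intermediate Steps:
n(I) = 2 (n(I) = 4 - 2 = 2)
y = 1/7 ≈ 0.14286
f(c, b) = -41/(7*(b + c)) (f(c, b) = (1/7 - 6)/(c + b) = -41/7/(b + c) = -41/(7*(b + c)))
(-10966 + f(-187, n(13)))*(-39429 - 48480) = (-10966 - 41/(7*2 + 7*(-187)))*(-39429 - 48480) = (-10966 - 41/(14 - 1309))*(-87909) = (-10966 - 41/(-1295))*(-87909) = (-10966 - 41*(-1/1295))*(-87909) = (-10966 + 41/1295)*(-87909) = -14200929/1295*(-87909) = 1248389467461/1295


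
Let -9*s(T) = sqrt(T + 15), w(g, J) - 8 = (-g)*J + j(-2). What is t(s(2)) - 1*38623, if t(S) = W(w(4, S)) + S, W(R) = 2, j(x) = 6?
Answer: -38621 - sqrt(17)/9 ≈ -38621.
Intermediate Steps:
w(g, J) = 14 - J*g (w(g, J) = 8 + ((-g)*J + 6) = 8 + (-J*g + 6) = 8 + (6 - J*g) = 14 - J*g)
s(T) = -sqrt(15 + T)/9 (s(T) = -sqrt(T + 15)/9 = -sqrt(15 + T)/9)
t(S) = 2 + S
t(s(2)) - 1*38623 = (2 - sqrt(15 + 2)/9) - 1*38623 = (2 - sqrt(17)/9) - 38623 = -38621 - sqrt(17)/9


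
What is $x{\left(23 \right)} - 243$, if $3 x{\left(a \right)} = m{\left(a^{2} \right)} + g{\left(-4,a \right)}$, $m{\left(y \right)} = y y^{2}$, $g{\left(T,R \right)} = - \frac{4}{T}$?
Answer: $\frac{148035161}{3} \approx 4.9345 \cdot 10^{7}$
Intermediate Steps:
$m{\left(y \right)} = y^{3}$
$x{\left(a \right)} = \frac{1}{3} + \frac{a^{6}}{3}$ ($x{\left(a \right)} = \frac{\left(a^{2}\right)^{3} - \frac{4}{-4}}{3} = \frac{a^{6} - -1}{3} = \frac{a^{6} + 1}{3} = \frac{1 + a^{6}}{3} = \frac{1}{3} + \frac{a^{6}}{3}$)
$x{\left(23 \right)} - 243 = \left(\frac{1}{3} + \frac{23^{6}}{3}\right) - 243 = \left(\frac{1}{3} + \frac{1}{3} \cdot 148035889\right) - 243 = \left(\frac{1}{3} + \frac{148035889}{3}\right) - 243 = \frac{148035890}{3} - 243 = \frac{148035161}{3}$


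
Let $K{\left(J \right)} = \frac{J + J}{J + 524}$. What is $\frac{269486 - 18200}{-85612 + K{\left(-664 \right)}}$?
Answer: $- \frac{47285}{16108} \approx -2.9355$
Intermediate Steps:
$K{\left(J \right)} = \frac{2 J}{524 + J}$
$\frac{269486 - 18200}{-85612 + K{\left(-664 \right)}} = \frac{269486 - 18200}{-85612 + 2 \left(-664\right) \frac{1}{524 - 664}} = \frac{251286}{-85612 + 2 \left(-664\right) \frac{1}{-140}} = \frac{251286}{-85612 + 2 \left(-664\right) \left(- \frac{1}{140}\right)} = \frac{251286}{-85612 + \frac{332}{35}} = \frac{251286}{- \frac{2996088}{35}} = 251286 \left(- \frac{35}{2996088}\right) = - \frac{47285}{16108}$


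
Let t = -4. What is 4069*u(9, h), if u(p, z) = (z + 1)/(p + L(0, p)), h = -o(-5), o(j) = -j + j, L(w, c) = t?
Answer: 4069/5 ≈ 813.80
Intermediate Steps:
L(w, c) = -4
o(j) = 0
h = 0 (h = -1*0 = 0)
u(p, z) = (1 + z)/(-4 + p) (u(p, z) = (z + 1)/(p - 4) = (1 + z)/(-4 + p))
4069*u(9, h) = 4069*((1 + 0)/(-4 + 9)) = 4069*(1/5) = 4069*((⅕)*1) = 4069*(⅕) = 4069/5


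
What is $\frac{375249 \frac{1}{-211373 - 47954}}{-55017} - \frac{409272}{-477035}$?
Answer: $\frac{1946474567861921}{2268682028805855} \approx 0.85798$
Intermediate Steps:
$\frac{375249 \frac{1}{-211373 - 47954}}{-55017} - \frac{409272}{-477035} = \frac{375249}{-211373 - 47954} \left(- \frac{1}{55017}\right) - - \frac{409272}{477035} = \frac{375249}{-259327} \left(- \frac{1}{55017}\right) + \frac{409272}{477035} = 375249 \left(- \frac{1}{259327}\right) \left(- \frac{1}{55017}\right) + \frac{409272}{477035} = \left(- \frac{375249}{259327}\right) \left(- \frac{1}{55017}\right) + \frac{409272}{477035} = \frac{125083}{4755797853} + \frac{409272}{477035} = \frac{1946474567861921}{2268682028805855}$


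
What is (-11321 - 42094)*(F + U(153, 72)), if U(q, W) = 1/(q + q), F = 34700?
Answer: -63019022935/34 ≈ -1.8535e+9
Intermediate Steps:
U(q, W) = 1/(2*q)
(-11321 - 42094)*(F + U(153, 72)) = (-11321 - 42094)*(34700 + (1/2)/153) = -53415*(34700 + (1/2)*(1/153)) = -53415*(34700 + 1/306) = -53415*10618201/306 = -63019022935/34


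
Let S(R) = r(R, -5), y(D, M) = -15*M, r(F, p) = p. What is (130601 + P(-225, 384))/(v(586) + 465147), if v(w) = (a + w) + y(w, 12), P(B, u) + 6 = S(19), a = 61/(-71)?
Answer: 4635945/16527101 ≈ 0.28051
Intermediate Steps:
a = -61/71 (a = 61*(-1/71) = -61/71 ≈ -0.85915)
S(R) = -5
P(B, u) = -11 (P(B, u) = -6 - 5 = -11)
v(w) = -12841/71 + w (v(w) = (-61/71 + w) - 15*12 = (-61/71 + w) - 180 = -12841/71 + w)
(130601 + P(-225, 384))/(v(586) + 465147) = (130601 - 11)/((-12841/71 + 586) + 465147) = 130590/(28765/71 + 465147) = 130590/(33054202/71) = 130590*(71/33054202) = 4635945/16527101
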